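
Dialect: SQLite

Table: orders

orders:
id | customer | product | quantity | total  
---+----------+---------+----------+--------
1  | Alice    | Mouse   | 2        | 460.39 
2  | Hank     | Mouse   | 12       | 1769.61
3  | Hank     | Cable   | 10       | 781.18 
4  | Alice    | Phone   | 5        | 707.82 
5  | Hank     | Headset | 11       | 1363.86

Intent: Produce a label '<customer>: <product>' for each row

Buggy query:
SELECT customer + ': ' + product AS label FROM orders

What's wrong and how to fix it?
Bug: '+' is numeric addition; on text columns SQLite converts them to 0 instead of concatenating

Fix: Use the || operator for string concatenation

Corrected query:
SELECT customer || ': ' || product AS label FROM orders

Result:
label        
-------------
Alice: Mouse 
Hank: Mouse  
Hank: Cable  
Alice: Phone 
Hank: Headset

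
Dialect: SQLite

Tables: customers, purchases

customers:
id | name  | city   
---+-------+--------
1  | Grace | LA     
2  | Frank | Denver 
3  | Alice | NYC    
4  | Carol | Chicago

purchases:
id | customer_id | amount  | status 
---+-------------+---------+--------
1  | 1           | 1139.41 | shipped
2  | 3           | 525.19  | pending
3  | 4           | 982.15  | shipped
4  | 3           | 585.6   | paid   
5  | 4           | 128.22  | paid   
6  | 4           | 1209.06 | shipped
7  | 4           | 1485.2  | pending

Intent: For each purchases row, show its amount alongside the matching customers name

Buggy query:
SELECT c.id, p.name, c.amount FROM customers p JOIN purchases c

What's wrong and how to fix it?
Bug: JOIN with no ON clause produces a cartesian product; every purchases row pairs with every customers row

Fix: Add ON c.customer_id = p.id to the JOIN

Corrected query:
SELECT c.id, p.name, c.amount FROM customers p JOIN purchases c ON c.customer_id = p.id

Result:
id | name  | amount 
---+-------+--------
1  | Grace | 1139.41
2  | Alice | 525.19 
3  | Carol | 982.15 
4  | Alice | 585.6  
5  | Carol | 128.22 
6  | Carol | 1209.06
7  | Carol | 1485.2 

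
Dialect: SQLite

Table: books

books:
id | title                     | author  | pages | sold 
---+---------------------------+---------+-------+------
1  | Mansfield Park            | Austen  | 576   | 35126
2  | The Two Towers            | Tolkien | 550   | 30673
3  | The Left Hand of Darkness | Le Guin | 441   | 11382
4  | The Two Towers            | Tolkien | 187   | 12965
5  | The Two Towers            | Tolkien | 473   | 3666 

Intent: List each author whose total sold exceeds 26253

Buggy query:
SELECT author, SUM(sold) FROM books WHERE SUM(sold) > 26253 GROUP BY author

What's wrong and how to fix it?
Bug: WHERE runs before GROUP BY, so aggregates aren't available there

Fix: Move the aggregate condition to a HAVING clause

Corrected query:
SELECT author, SUM(sold) FROM books GROUP BY author HAVING SUM(sold) > 26253

Result:
author  | SUM(sold)
--------+----------
Austen  | 35126    
Tolkien | 47304    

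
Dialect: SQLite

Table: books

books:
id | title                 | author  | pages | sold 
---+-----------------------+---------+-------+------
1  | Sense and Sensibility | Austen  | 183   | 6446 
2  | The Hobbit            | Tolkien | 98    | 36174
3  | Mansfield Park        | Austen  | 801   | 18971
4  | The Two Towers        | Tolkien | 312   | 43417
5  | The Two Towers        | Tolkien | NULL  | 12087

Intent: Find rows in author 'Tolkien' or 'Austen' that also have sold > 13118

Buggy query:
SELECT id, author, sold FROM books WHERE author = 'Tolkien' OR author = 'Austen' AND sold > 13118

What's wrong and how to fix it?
Bug: Without parentheses, AND is evaluated before OR, so the sold filter only applies to the 'Austen' branch

Fix: Group the OR with parentheses (or use IN), then AND the threshold

Corrected query:
SELECT id, author, sold FROM books WHERE (author = 'Tolkien' OR author = 'Austen') AND sold > 13118

Result:
id | author  | sold 
---+---------+------
2  | Tolkien | 36174
3  | Austen  | 18971
4  | Tolkien | 43417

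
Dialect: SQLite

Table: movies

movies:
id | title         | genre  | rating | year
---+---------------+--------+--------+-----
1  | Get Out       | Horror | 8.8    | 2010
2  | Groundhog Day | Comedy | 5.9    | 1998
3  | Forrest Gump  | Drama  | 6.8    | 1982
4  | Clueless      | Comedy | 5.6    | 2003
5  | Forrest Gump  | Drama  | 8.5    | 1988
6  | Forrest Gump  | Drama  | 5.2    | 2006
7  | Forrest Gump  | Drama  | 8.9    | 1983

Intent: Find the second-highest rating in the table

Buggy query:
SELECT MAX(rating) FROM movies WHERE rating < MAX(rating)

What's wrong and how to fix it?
Bug: The inner MAX is an aggregate inside WHERE, which is not allowed

Fix: Compute the overall MAX in a subquery, then take MAX of rows below it

Corrected query:
SELECT MAX(rating) FROM movies WHERE rating < (SELECT MAX(rating) FROM movies)

Result:
MAX(rating)
-----------
8.8        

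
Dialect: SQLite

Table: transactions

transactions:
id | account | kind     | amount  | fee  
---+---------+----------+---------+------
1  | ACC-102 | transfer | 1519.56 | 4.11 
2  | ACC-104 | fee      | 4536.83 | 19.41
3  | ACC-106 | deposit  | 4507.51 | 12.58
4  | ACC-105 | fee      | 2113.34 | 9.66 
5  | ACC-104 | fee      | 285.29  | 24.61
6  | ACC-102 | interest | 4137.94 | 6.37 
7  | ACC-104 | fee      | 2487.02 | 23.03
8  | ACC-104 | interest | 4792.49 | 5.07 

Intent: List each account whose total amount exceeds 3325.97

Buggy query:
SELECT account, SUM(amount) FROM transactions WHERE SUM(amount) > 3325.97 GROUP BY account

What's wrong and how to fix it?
Bug: SUM(amount) is an aggregate, but WHERE filters rows before aggregation

Fix: Move the aggregate condition to a HAVING clause

Corrected query:
SELECT account, SUM(amount) FROM transactions GROUP BY account HAVING SUM(amount) > 3325.97

Result:
account | SUM(amount)
--------+------------
ACC-102 | 5657.5     
ACC-104 | 12101.63   
ACC-106 | 4507.51    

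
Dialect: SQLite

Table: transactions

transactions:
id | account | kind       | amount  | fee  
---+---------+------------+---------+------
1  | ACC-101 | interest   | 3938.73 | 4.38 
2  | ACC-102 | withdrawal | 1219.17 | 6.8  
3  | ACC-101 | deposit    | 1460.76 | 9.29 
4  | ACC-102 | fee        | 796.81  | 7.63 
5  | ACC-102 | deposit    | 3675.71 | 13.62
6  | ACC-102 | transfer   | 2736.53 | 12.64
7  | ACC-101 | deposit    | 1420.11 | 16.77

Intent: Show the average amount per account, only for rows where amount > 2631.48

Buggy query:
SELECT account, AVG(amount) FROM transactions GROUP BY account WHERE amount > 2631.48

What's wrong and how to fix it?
Bug: Row-level WHERE must come before GROUP BY in the clause order

Fix: Place WHERE between FROM and GROUP BY

Corrected query:
SELECT account, AVG(amount) FROM transactions WHERE amount > 2631.48 GROUP BY account

Result:
account | AVG(amount)
--------+------------
ACC-101 | 3938.73    
ACC-102 | 3206.12    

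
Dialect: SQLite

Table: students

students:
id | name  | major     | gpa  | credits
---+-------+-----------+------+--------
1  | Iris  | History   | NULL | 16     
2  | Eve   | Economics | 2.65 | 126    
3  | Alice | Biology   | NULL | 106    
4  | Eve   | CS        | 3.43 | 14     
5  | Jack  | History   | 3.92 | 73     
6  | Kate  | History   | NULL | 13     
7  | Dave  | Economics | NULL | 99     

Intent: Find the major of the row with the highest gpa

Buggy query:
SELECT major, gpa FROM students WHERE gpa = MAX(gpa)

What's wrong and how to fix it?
Bug: WHERE is evaluated per row; an aggregate over the whole table isn't defined there

Fix: Use a subquery: WHERE gpa = (SELECT MAX(gpa) FROM students)

Corrected query:
SELECT major, gpa FROM students WHERE gpa = (SELECT MAX(gpa) FROM students)

Result:
major   | gpa 
--------+-----
History | 3.92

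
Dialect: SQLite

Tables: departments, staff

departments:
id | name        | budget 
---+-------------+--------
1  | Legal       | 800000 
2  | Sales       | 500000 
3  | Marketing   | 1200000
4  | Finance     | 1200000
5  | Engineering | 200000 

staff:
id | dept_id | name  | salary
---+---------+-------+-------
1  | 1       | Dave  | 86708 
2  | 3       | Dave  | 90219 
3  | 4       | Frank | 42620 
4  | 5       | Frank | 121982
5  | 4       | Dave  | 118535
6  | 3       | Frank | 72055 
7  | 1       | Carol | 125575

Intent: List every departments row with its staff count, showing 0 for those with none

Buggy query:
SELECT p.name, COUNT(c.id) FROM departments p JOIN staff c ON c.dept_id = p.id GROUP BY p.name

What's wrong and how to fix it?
Bug: An inner join excludes parents with zero children

Fix: Switch to LEFT JOIN to retain unmatched parent rows

Corrected query:
SELECT p.name, COUNT(c.id) FROM departments p LEFT JOIN staff c ON c.dept_id = p.id GROUP BY p.name

Result:
name        | COUNT(c.id)
------------+------------
Engineering | 1          
Finance     | 2          
Legal       | 2          
Marketing   | 2          
Sales       | 0          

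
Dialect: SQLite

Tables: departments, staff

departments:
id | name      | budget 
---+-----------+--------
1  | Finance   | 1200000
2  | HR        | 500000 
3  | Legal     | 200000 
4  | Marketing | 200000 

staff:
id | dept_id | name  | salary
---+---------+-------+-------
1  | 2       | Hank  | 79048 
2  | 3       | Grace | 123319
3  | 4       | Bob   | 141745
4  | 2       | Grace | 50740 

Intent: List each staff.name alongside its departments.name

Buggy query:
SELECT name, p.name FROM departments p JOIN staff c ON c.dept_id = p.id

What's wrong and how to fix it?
Bug: 'name' exists in both joined tables, so the database can't tell which one is meant

Fix: Prefix ambiguous columns with the table alias

Corrected query:
SELECT c.name, p.name FROM departments p JOIN staff c ON c.dept_id = p.id

Result:
name  | name     
------+----------
Hank  | HR       
Grace | Legal    
Bob   | Marketing
Grace | HR       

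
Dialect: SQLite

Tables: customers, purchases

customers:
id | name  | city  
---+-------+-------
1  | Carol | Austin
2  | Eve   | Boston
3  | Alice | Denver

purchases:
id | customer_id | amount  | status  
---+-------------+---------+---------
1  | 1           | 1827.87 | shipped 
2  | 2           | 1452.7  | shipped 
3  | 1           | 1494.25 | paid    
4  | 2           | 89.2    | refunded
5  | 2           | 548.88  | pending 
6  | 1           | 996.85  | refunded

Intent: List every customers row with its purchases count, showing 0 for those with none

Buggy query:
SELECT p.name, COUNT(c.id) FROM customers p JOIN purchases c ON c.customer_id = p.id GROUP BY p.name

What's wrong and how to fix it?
Bug: INNER JOIN drops customers rows that have no matching purchases rows

Fix: Switch to LEFT JOIN to retain unmatched parent rows

Corrected query:
SELECT p.name, COUNT(c.id) FROM customers p LEFT JOIN purchases c ON c.customer_id = p.id GROUP BY p.name

Result:
name  | COUNT(c.id)
------+------------
Alice | 0          
Carol | 3          
Eve   | 3          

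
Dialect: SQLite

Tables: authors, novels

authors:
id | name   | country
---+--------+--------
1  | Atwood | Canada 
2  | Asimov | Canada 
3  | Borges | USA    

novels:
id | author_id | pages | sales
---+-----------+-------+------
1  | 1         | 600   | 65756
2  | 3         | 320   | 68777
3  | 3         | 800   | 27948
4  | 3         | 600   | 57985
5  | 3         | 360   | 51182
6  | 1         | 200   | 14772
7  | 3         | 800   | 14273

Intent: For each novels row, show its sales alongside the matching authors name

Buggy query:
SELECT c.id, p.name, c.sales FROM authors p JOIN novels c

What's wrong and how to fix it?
Bug: Missing join condition: each novels row is matched to all authors rows instead of just its own

Fix: Add ON c.author_id = p.id to the JOIN

Corrected query:
SELECT c.id, p.name, c.sales FROM authors p JOIN novels c ON c.author_id = p.id

Result:
id | name   | sales
---+--------+------
1  | Atwood | 65756
2  | Borges | 68777
3  | Borges | 27948
4  | Borges | 57985
5  | Borges | 51182
6  | Atwood | 14772
7  | Borges | 14273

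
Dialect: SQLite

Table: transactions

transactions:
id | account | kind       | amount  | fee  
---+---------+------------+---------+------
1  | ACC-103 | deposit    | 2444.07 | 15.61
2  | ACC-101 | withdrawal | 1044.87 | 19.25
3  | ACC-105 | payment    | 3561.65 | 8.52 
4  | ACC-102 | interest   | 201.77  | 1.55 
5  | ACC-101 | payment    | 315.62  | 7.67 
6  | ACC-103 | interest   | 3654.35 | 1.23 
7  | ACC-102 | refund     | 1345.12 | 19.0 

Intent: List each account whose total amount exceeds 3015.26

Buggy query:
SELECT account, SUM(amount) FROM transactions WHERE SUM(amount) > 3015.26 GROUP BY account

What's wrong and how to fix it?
Bug: Aggregate functions cannot appear in a WHERE clause

Fix: Move the aggregate condition to a HAVING clause

Corrected query:
SELECT account, SUM(amount) FROM transactions GROUP BY account HAVING SUM(amount) > 3015.26

Result:
account | SUM(amount)
--------+------------
ACC-103 | 6098.42    
ACC-105 | 3561.65    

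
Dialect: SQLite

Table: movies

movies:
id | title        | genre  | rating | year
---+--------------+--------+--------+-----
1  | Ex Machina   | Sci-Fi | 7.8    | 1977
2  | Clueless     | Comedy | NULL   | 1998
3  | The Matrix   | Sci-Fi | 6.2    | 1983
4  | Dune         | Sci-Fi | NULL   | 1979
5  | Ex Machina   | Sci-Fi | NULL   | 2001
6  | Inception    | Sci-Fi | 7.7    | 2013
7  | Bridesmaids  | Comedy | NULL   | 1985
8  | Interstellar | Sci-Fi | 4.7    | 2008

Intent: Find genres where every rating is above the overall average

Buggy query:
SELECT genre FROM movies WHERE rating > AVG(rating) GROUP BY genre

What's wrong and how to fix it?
Bug: WHERE evaluates per row before aggregation, so AVG() is unavailable

Fix: Use a subquery for AVG and a HAVING MIN(...) filter so the condition holds for every row in the group

Corrected query:
SELECT genre FROM movies GROUP BY genre HAVING MIN(rating) > (SELECT AVG(rating) FROM movies)

Result:
(no rows)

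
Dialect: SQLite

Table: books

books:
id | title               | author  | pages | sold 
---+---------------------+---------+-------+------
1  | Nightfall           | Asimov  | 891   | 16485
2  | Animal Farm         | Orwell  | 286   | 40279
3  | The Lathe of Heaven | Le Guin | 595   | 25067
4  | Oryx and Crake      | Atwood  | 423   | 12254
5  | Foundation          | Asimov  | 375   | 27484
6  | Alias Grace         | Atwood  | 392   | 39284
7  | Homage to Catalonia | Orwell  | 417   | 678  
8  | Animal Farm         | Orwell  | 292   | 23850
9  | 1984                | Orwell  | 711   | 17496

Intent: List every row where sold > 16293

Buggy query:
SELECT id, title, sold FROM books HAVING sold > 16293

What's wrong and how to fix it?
Bug: HAVING filters the output of aggregation, but this query has no GROUP BY and no aggregate functions, so SQLite rejects it (HAVING clause on a non-aggregate query); the condition here is per row

Fix: Use WHERE for row-level filtering

Corrected query:
SELECT id, title, sold FROM books WHERE sold > 16293

Result:
id | title               | sold 
---+---------------------+------
1  | Nightfall           | 16485
2  | Animal Farm         | 40279
3  | The Lathe of Heaven | 25067
5  | Foundation          | 27484
6  | Alias Grace         | 39284
8  | Animal Farm         | 23850
9  | 1984                | 17496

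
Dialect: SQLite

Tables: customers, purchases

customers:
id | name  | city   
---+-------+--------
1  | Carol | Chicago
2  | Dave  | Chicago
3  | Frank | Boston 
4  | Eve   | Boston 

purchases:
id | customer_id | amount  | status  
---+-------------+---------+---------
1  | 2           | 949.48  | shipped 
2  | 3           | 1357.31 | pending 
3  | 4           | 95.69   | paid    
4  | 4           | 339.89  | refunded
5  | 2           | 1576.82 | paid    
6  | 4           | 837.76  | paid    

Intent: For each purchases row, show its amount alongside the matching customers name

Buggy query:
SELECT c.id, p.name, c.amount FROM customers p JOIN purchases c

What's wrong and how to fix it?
Bug: JOIN with no ON clause produces a cartesian product; every purchases row pairs with every customers row

Fix: Add ON c.customer_id = p.id to the JOIN

Corrected query:
SELECT c.id, p.name, c.amount FROM customers p JOIN purchases c ON c.customer_id = p.id

Result:
id | name  | amount 
---+-------+--------
1  | Dave  | 949.48 
2  | Frank | 1357.31
3  | Eve   | 95.69  
4  | Eve   | 339.89 
5  | Dave  | 1576.82
6  | Eve   | 837.76 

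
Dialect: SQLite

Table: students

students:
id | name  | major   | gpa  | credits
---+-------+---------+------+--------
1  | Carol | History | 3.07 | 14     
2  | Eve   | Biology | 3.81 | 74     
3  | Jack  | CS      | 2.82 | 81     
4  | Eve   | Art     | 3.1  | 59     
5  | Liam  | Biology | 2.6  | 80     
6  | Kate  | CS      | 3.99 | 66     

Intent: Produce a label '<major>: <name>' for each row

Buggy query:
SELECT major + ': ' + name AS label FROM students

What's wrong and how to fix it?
Bug: '+' is numeric addition; on text columns SQLite converts them to 0 instead of concatenating

Fix: Replace + with || to concatenate text

Corrected query:
SELECT major || ': ' || name AS label FROM students

Result:
label         
--------------
History: Carol
Biology: Eve  
CS: Jack      
Art: Eve      
Biology: Liam 
CS: Kate      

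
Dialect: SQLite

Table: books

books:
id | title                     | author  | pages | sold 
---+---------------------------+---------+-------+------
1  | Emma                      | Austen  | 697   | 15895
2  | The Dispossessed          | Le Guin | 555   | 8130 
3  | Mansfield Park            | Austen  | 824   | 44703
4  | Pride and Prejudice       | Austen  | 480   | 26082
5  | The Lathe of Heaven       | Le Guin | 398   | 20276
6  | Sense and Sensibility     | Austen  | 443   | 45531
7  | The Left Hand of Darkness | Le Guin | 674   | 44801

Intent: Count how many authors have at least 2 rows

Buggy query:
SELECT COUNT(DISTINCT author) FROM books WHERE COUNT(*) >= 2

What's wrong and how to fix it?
Bug: WHERE filters individual rows, not groups, so a group-level COUNT is invalid there

Fix: Use a subquery that GROUPs and filters with HAVING, then count its rows

Corrected query:
SELECT COUNT(*) FROM (SELECT author FROM books GROUP BY author HAVING COUNT(*) >= 2)

Result:
COUNT(*)
--------
2       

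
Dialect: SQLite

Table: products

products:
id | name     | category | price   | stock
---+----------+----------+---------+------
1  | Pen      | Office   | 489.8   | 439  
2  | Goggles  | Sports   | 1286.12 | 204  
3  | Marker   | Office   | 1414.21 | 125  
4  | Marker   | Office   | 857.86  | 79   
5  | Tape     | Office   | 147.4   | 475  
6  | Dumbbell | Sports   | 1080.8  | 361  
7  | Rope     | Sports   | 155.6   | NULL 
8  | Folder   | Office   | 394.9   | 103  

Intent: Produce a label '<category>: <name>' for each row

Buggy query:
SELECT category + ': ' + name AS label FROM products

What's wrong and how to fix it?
Bug: '+' is numeric addition; on text columns SQLite converts them to 0 instead of concatenating

Fix: Replace + with || to concatenate text

Corrected query:
SELECT category || ': ' || name AS label FROM products

Result:
label           
----------------
Office: Pen     
Sports: Goggles 
Office: Marker  
Office: Marker  
Office: Tape    
Sports: Dumbbell
Sports: Rope    
Office: Folder  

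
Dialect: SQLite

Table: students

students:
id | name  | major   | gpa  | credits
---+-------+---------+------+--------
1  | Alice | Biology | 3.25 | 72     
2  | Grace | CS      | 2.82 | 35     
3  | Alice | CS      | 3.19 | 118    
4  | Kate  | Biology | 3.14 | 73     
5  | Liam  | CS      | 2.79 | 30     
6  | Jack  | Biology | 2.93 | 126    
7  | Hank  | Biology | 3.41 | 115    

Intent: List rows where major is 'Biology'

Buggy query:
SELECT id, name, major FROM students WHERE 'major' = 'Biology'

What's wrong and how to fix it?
Bug: 'major' in single quotes is a string literal, not the column; the comparison is literal-vs-literal and never true

Fix: Reference the column as major without single quotes

Corrected query:
SELECT id, name, major FROM students WHERE major = 'Biology'

Result:
id | name  | major  
---+-------+--------
1  | Alice | Biology
4  | Kate  | Biology
6  | Jack  | Biology
7  | Hank  | Biology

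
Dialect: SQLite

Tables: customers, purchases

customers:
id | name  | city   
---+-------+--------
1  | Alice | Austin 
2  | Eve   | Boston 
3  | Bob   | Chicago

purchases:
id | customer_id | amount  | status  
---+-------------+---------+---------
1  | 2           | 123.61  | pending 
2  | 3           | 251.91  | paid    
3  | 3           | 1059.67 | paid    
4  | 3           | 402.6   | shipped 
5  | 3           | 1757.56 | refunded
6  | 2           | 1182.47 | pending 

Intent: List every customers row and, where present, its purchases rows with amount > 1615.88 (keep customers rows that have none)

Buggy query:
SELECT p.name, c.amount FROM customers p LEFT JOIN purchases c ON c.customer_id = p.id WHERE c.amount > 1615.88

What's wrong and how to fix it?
Bug: Filtering c.amount in WHERE discards the NULL rows produced by LEFT JOIN, turning it into an inner join

Fix: Move the right-table condition into the ON clause so unmatched parents are kept

Corrected query:
SELECT p.name, c.amount FROM customers p LEFT JOIN purchases c ON c.customer_id = p.id AND c.amount > 1615.88

Result:
name  | amount 
------+--------
Alice | NULL   
Eve   | NULL   
Bob   | 1757.56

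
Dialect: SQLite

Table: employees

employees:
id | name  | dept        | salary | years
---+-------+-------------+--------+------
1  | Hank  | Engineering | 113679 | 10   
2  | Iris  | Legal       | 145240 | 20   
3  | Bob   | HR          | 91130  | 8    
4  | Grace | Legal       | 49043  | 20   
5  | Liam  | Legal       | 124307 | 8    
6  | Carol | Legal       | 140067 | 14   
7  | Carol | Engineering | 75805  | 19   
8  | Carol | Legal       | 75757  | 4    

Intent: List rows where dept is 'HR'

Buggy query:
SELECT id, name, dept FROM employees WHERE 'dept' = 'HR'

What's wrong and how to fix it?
Bug: 'dept' in single quotes is a string literal, not the column; the comparison is literal-vs-literal and never true

Fix: Reference the column as dept without single quotes

Corrected query:
SELECT id, name, dept FROM employees WHERE dept = 'HR'

Result:
id | name | dept
---+------+-----
3  | Bob  | HR  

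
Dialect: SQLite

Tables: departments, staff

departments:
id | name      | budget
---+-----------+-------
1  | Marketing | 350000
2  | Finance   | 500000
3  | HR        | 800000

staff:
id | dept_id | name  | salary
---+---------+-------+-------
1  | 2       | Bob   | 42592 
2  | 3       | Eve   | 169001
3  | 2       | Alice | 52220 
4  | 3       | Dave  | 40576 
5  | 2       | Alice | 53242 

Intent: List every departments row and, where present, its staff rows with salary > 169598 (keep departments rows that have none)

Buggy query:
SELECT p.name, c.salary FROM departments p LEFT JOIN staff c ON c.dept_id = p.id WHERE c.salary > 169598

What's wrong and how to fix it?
Bug: A WHERE condition on the right-hand table after LEFT JOIN drops unmatched parents

Fix: Put 'c.salary > 169598' in the JOIN's ON clause instead of WHERE

Corrected query:
SELECT p.name, c.salary FROM departments p LEFT JOIN staff c ON c.dept_id = p.id AND c.salary > 169598

Result:
name      | salary
----------+-------
Marketing | NULL  
Finance   | NULL  
HR        | NULL  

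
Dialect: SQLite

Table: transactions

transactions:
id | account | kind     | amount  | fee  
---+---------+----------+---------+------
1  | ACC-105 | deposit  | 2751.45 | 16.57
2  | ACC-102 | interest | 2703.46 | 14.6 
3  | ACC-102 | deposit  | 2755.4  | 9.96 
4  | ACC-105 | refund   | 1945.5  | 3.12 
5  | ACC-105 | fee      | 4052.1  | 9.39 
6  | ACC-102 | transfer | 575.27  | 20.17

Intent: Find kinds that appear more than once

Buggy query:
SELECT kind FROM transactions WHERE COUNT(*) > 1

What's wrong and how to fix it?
Bug: WHERE can't reference COUNT(*); aggregates are computed after WHERE

Fix: Group first, then use HAVING for the count condition

Corrected query:
SELECT kind FROM transactions GROUP BY kind HAVING COUNT(*) > 1

Result:
kind   
-------
deposit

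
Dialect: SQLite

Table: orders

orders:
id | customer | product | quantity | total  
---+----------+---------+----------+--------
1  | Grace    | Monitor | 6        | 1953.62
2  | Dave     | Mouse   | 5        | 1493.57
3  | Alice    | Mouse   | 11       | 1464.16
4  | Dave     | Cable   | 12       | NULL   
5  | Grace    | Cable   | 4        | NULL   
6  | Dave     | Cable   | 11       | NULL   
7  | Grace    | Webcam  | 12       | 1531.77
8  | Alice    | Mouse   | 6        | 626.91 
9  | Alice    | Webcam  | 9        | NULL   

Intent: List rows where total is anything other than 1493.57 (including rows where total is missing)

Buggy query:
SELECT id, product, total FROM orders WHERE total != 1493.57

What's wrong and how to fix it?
Bug: Inequality against NULL is unknown, not true; rows with NULL are dropped

Fix: Add an explicit OR total IS NULL to include the missing-value rows

Corrected query:
SELECT id, product, total FROM orders WHERE total != 1493.57 OR total IS NULL

Result:
id | product | total  
---+---------+--------
1  | Monitor | 1953.62
3  | Mouse   | 1464.16
4  | Cable   | NULL   
5  | Cable   | NULL   
6  | Cable   | NULL   
7  | Webcam  | 1531.77
8  | Mouse   | 626.91 
9  | Webcam  | NULL   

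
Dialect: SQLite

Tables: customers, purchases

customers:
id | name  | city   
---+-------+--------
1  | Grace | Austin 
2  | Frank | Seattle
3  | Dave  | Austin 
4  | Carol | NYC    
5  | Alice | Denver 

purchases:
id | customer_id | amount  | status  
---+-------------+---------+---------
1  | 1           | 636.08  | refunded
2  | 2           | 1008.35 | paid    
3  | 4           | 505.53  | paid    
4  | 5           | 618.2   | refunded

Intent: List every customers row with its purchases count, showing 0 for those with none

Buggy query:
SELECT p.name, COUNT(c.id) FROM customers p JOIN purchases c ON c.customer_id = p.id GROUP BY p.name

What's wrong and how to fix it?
Bug: INNER JOIN drops customers rows that have no matching purchases rows

Fix: Use LEFT JOIN so parents without children still appear (COUNT(c.id) gives 0)

Corrected query:
SELECT p.name, COUNT(c.id) FROM customers p LEFT JOIN purchases c ON c.customer_id = p.id GROUP BY p.name

Result:
name  | COUNT(c.id)
------+------------
Alice | 1          
Carol | 1          
Dave  | 0          
Frank | 1          
Grace | 1          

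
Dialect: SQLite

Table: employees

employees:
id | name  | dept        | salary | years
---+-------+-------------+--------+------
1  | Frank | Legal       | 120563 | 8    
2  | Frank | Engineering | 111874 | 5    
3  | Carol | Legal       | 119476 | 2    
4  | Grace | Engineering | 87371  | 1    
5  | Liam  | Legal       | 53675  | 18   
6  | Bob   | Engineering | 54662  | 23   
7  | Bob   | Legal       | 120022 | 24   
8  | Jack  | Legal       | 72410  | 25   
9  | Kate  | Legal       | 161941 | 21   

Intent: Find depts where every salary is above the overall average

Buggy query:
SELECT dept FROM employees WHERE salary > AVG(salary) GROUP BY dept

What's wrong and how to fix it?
Bug: WHERE evaluates per row before aggregation, so AVG() is unavailable

Fix: Use a subquery for AVG and a HAVING MIN(...) filter so the condition holds for every row in the group

Corrected query:
SELECT dept FROM employees GROUP BY dept HAVING MIN(salary) > (SELECT AVG(salary) FROM employees)

Result:
(no rows)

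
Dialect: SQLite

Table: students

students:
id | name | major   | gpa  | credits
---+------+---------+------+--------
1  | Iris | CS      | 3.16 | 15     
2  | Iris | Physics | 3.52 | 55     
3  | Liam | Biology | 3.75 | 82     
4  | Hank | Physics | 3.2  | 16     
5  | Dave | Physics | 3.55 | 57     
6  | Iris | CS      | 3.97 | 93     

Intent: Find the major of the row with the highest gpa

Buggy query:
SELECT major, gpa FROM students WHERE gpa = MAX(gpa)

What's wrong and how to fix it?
Bug: WHERE is evaluated per row; an aggregate over the whole table isn't defined there

Fix: Wrap MAX in a scalar subquery so WHERE compares against a single value

Corrected query:
SELECT major, gpa FROM students WHERE gpa = (SELECT MAX(gpa) FROM students)

Result:
major | gpa 
------+-----
CS    | 3.97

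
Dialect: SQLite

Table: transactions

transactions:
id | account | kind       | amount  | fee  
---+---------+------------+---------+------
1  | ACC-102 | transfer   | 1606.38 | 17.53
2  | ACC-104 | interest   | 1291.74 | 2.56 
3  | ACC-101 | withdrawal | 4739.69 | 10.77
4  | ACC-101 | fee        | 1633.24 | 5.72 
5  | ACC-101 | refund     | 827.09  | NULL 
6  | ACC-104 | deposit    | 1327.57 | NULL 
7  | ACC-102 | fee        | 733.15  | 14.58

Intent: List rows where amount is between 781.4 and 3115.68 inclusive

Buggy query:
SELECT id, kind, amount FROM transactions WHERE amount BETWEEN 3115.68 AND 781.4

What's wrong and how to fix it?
Bug: The bounds are reversed; BETWEEN a AND b requires a <= b to match anything

Fix: Write BETWEEN 781.4 AND 3115.68

Corrected query:
SELECT id, kind, amount FROM transactions WHERE amount BETWEEN 781.4 AND 3115.68

Result:
id | kind     | amount 
---+----------+--------
1  | transfer | 1606.38
2  | interest | 1291.74
4  | fee      | 1633.24
5  | refund   | 827.09 
6  | deposit  | 1327.57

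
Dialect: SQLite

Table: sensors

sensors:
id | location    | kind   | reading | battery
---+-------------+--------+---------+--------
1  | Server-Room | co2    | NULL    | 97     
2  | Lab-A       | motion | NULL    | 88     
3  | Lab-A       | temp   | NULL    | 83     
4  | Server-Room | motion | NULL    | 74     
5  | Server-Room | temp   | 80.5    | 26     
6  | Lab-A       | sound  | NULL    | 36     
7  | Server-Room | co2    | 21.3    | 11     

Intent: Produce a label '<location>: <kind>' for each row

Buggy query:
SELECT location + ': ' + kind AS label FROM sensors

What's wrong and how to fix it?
Bug: '+' is numeric addition; on text columns SQLite converts them to 0 instead of concatenating

Fix: Use the || operator for string concatenation

Corrected query:
SELECT location || ': ' || kind AS label FROM sensors

Result:
label              
-------------------
Server-Room: co2   
Lab-A: motion      
Lab-A: temp        
Server-Room: motion
Server-Room: temp  
Lab-A: sound       
Server-Room: co2   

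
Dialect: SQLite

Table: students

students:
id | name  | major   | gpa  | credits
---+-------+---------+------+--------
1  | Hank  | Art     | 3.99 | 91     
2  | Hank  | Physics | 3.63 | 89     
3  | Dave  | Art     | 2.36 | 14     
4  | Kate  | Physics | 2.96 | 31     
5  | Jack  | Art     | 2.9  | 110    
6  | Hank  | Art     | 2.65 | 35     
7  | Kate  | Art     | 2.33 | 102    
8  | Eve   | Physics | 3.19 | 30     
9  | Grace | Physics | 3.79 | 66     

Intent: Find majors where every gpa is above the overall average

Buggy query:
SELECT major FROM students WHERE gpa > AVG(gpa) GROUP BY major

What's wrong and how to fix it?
Bug: WHERE evaluates per row before aggregation, so AVG() is unavailable

Fix: Use a subquery for AVG and a HAVING MIN(...) filter so the condition holds for every row in the group

Corrected query:
SELECT major FROM students GROUP BY major HAVING MIN(gpa) > (SELECT AVG(gpa) FROM students)

Result:
(no rows)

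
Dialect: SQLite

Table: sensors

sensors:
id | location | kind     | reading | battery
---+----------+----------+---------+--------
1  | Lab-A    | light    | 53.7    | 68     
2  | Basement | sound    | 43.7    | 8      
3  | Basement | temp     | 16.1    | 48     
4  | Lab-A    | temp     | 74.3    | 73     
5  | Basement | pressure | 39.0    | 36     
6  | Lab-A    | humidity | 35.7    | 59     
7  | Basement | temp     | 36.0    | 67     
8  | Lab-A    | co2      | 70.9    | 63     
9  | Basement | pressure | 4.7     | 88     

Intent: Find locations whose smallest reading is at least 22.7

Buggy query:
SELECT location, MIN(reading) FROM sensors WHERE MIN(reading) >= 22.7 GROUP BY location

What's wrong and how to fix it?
Bug: MIN() in WHERE is a misuse of aggregate

Fix: Use HAVING for the per-group MIN condition

Corrected query:
SELECT location, MIN(reading) FROM sensors GROUP BY location HAVING MIN(reading) >= 22.7

Result:
location | MIN(reading)
---------+-------------
Lab-A    | 35.7        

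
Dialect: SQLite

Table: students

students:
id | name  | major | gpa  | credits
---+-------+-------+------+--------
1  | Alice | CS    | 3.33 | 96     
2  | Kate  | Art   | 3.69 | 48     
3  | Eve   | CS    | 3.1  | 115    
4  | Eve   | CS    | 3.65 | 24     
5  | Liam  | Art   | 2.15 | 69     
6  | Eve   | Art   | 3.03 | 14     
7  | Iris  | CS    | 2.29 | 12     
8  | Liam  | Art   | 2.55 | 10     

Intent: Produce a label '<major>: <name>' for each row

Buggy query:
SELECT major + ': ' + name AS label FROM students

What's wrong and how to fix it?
Bug: '+' is numeric addition; on text columns SQLite converts them to 0 instead of concatenating

Fix: Replace + with || to concatenate text

Corrected query:
SELECT major || ': ' || name AS label FROM students

Result:
label    
---------
CS: Alice
Art: Kate
CS: Eve  
CS: Eve  
Art: Liam
Art: Eve 
CS: Iris 
Art: Liam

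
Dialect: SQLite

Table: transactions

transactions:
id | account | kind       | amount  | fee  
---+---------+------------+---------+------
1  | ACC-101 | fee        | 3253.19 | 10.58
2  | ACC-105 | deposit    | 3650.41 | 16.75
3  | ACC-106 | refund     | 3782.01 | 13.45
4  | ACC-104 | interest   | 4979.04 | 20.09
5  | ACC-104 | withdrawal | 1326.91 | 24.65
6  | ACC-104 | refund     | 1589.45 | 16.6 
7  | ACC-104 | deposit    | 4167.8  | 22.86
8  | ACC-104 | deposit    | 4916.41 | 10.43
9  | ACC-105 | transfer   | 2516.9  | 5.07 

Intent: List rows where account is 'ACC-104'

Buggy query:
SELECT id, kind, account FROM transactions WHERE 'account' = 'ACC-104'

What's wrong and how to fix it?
Bug: 'account' in single quotes is a string literal, not the column; the comparison is literal-vs-literal and never true

Fix: Remove the quotes around the column name (or use double quotes for an identifier)

Corrected query:
SELECT id, kind, account FROM transactions WHERE account = 'ACC-104'

Result:
id | kind       | account
---+------------+--------
4  | interest   | ACC-104
5  | withdrawal | ACC-104
6  | refund     | ACC-104
7  | deposit    | ACC-104
8  | deposit    | ACC-104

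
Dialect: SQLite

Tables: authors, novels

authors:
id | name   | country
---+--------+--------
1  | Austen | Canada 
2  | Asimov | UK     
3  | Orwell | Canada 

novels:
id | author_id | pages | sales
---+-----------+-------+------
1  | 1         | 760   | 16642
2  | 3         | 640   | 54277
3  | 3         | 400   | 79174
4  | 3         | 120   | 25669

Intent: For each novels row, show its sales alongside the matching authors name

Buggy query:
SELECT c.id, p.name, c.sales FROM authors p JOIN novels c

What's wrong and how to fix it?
Bug: Missing join condition: each novels row is matched to all authors rows instead of just its own

Fix: Add ON c.author_id = p.id to the JOIN

Corrected query:
SELECT c.id, p.name, c.sales FROM authors p JOIN novels c ON c.author_id = p.id

Result:
id | name   | sales
---+--------+------
1  | Austen | 16642
2  | Orwell | 54277
3  | Orwell | 79174
4  | Orwell | 25669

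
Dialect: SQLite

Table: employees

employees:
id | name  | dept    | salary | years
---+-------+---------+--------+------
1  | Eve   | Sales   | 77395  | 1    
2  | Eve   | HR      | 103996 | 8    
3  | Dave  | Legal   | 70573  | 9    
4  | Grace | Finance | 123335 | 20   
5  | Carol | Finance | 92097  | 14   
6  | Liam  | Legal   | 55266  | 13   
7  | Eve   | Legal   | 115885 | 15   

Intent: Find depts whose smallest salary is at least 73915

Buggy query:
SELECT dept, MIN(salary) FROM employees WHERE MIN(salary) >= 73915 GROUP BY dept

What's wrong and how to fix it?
Bug: Aggregates like MIN are computed per group after WHERE runs

Fix: Use HAVING for the per-group MIN condition

Corrected query:
SELECT dept, MIN(salary) FROM employees GROUP BY dept HAVING MIN(salary) >= 73915

Result:
dept    | MIN(salary)
--------+------------
Finance | 92097      
HR      | 103996     
Sales   | 77395      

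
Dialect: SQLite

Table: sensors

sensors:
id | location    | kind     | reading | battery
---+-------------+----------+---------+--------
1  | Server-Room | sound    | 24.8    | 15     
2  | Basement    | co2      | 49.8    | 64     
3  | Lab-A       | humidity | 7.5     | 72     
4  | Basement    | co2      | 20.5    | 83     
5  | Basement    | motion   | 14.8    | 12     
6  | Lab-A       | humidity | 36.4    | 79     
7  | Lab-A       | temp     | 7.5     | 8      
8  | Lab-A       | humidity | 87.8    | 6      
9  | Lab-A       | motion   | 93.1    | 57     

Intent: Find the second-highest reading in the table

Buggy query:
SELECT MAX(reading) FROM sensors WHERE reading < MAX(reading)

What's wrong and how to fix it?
Bug: MAX(reading) on the right of the comparison is an aggregate-in-WHERE error

Fix: Put the inner MAX in a scalar subquery

Corrected query:
SELECT MAX(reading) FROM sensors WHERE reading < (SELECT MAX(reading) FROM sensors)

Result:
MAX(reading)
------------
87.8        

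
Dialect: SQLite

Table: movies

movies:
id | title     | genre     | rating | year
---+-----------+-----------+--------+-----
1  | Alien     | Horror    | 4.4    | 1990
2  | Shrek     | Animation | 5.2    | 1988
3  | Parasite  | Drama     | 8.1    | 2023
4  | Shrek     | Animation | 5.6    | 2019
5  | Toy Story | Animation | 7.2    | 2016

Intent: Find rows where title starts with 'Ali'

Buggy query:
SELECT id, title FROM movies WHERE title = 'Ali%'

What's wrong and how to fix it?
Bug: '=' compares the literal string including the % character; pattern matching needs LIKE

Fix: Replace '=' with LIKE so 'Ali%' is treated as a pattern

Corrected query:
SELECT id, title FROM movies WHERE title LIKE 'Ali%'

Result:
id | title
---+------
1  | Alien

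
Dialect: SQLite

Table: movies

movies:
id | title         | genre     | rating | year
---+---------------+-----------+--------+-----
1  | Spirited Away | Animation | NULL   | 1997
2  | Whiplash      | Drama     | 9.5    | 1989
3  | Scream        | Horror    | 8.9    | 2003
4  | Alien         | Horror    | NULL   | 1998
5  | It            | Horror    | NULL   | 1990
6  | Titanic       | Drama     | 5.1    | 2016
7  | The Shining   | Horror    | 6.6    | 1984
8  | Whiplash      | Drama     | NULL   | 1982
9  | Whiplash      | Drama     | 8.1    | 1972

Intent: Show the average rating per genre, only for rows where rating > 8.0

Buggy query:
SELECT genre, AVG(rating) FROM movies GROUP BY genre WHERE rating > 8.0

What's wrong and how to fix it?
Bug: WHERE cannot follow GROUP BY

Fix: Move the WHERE clause before GROUP BY

Corrected query:
SELECT genre, AVG(rating) FROM movies WHERE rating > 8.0 GROUP BY genre

Result:
genre  | AVG(rating)
-------+------------
Drama  | 8.8        
Horror | 8.9        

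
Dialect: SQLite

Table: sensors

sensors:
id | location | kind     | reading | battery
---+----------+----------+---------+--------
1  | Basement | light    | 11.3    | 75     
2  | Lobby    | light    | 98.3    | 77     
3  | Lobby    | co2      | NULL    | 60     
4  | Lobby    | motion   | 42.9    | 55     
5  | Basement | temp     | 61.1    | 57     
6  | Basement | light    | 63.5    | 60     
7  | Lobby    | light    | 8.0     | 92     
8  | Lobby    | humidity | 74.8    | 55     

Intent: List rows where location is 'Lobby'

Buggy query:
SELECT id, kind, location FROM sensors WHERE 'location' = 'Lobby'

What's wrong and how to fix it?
Bug: 'location' in single quotes is a string literal, not the column; the comparison is literal-vs-literal and never true

Fix: Reference the column as location without single quotes

Corrected query:
SELECT id, kind, location FROM sensors WHERE location = 'Lobby'

Result:
id | kind     | location
---+----------+---------
2  | light    | Lobby   
3  | co2      | Lobby   
4  | motion   | Lobby   
7  | light    | Lobby   
8  | humidity | Lobby   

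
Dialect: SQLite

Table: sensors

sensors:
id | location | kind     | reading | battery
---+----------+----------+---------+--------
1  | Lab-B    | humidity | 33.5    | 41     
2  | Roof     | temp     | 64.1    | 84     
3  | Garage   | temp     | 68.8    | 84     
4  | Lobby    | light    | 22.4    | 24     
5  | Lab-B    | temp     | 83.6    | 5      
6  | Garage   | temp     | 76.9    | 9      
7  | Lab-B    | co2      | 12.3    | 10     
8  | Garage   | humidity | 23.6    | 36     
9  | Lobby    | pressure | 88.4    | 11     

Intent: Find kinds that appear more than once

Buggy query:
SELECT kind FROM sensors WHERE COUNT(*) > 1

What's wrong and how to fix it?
Bug: COUNT(*) is an aggregate and cannot be used in WHERE

Fix: GROUP BY kind, then filter groups with HAVING COUNT(*) > 1

Corrected query:
SELECT kind FROM sensors GROUP BY kind HAVING COUNT(*) > 1

Result:
kind    
--------
humidity
temp    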